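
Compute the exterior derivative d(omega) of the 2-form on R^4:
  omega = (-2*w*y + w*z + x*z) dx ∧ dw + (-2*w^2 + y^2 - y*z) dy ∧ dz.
d(omega) = (2*w) dx ∧ dy ∧ dw + (-w - x) dx ∧ dz ∧ dw + (-4*w) dy ∧ dz ∧ dw

For a 2-form omega = sum_{i<j} g_{ij} dx_i ∧ dx_j, the exterior derivative is
  d(omega) = sum_{i<j} d(g_{ij}) ∧ dx_i ∧ dx_j = sum_{i<j, k} (∂g_{ij}/∂x_k) dx_k ∧ dx_i ∧ dx_j.
Expand each term, using dx_k ∧ dx_i ∧ dx_j = sgn(permutation) dx_{(a)} ∧ dx_{(b)} ∧ dx_{(c)} with (a < b < c) sorted:
  d(-2*w*y + w*z + x*z) includes (∂/∂y)(-2*w*y + w*z + x*z) dy = (-2*w) dy, which multiplied by dx ∧ dw gives (2*w) dx ∧ dy ∧ dw
  d(-2*w*y + w*z + x*z) includes (∂/∂z)(-2*w*y + w*z + x*z) dz = (w + x) dz, which multiplied by dx ∧ dw gives (-w - x) dx ∧ dz ∧ dw
  d(-2*w^2 + y^2 - y*z) includes (∂/∂w)(-2*w^2 + y^2 - y*z) dw = (-4*w) dw, which multiplied by dy ∧ dz gives (-4*w) dy ∧ dz ∧ dw
Collecting like 3-forms: d(omega) = (2*w) dx ∧ dy ∧ dw + (-w - x) dx ∧ dz ∧ dw + (-4*w) dy ∧ dz ∧ dw.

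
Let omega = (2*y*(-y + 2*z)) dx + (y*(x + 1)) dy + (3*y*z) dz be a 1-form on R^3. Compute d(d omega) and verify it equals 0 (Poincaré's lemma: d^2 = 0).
d(d omega) = 0

Step 1: d omega = sum_{i<j} (∂f_j/∂x_i - ∂f_i/∂x_j) dx_i ∧ dx_j:
  coeff of dx ∧ dy: 5*y - 4*z
  coeff of dx ∧ dz: -4*y
  coeff of dy ∧ dz: 3*z
Step 2: Apply d again to each 2-form coefficient. The only possible 3-form in R^3 is dx ∧ dy ∧ dz, with coefficient
  ∂(coeff of dy∧dz)/∂x - ∂(coeff of dx∧dz)/∂y + ∂(coeff of dx∧dy)/∂z
  = ∂/∂x (3*z) - ∂/∂y (-4*y) + ∂/∂z (5*y - 4*z).
Each of these terms simplifies to sums of mixed partials that cancel in pairs. The result is 0 (by equality of mixed partials for smooth functions — Schwarz / Clairaut).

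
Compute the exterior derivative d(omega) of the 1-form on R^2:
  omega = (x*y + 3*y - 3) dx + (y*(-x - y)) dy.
d(omega) = (-x - y - 3) dx ∧ dy

For a 1-form omega = sum_i f_i dx_i, the exterior derivative is
  d(omega) = sum_{i < j} (∂f_j/∂x_i - ∂f_i/∂x_j) dx_i ∧ dx_j.
  coefficient of dx ∧ dy: ∂f_2/∂x - ∂f_1/∂y = ∂(y*(-x - y))/∂x - ∂(x*y + 3*y - 3)/∂y = -x - y - 3
Assembling: d(omega) = (-x - y - 3) dx ∧ dy.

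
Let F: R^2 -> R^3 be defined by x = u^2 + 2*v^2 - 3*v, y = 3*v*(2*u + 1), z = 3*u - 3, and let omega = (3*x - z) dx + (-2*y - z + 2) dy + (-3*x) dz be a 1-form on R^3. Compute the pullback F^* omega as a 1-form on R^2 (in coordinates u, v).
F^* omega = (6*u^3 - 15*u^2 - 60*u*v^2 - 36*u*v + 6*u - 54*v^2 + 57*v) du + (-60*u^2*v - 27*u^2 - 84*u*v + 30*u + 24*v^3 - 54*v^2 + 21*v + 6) dv

Using F^*(f dg) = (f ∘ F) d(g ∘ F), substitute each coordinate x_i by F_i(u, v) in f_i, and replace dx_i by d F_i = (∂F_i/∂u) du + (∂F_i/∂v) dv.
  For the x component: f_1(F) = 3*u^2 - 3*u + 6*v^2 - 9*v + 3; d F_1 = (2*u) du + (4*v - 3) dv
  For the y component: f_2(F) = -12*u*v - 3*u - 6*v + 5; d F_2 = (6*v) du + (6*u + 3) dv
  For the z component: f_3(F) = -3*u^2 - 6*v^2 + 9*v; d F_3 = (3) du + (0) dv
Combining and collecting du, dv coefficients:
  coeff of du: 6*u^3 - 15*u^2 - 60*u*v^2 - 36*u*v + 6*u - 54*v^2 + 57*v
  coeff of dv: -60*u^2*v - 27*u^2 - 84*u*v + 30*u + 24*v^3 - 54*v^2 + 21*v + 6
F^* omega = (6*u^3 - 15*u^2 - 60*u*v^2 - 36*u*v + 6*u - 54*v^2 + 57*v) du + (-60*u^2*v - 27*u^2 - 84*u*v + 30*u + 24*v^3 - 54*v^2 + 21*v + 6) dv.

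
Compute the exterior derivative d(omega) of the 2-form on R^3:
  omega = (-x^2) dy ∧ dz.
d(omega) = (-2*x) dx ∧ dy ∧ dz

For a 2-form omega = sum_{i<j} g_{ij} dx_i ∧ dx_j, the exterior derivative is
  d(omega) = sum_{i<j} d(g_{ij}) ∧ dx_i ∧ dx_j = sum_{i<j, k} (∂g_{ij}/∂x_k) dx_k ∧ dx_i ∧ dx_j.
Expand each term, using dx_k ∧ dx_i ∧ dx_j = sgn(permutation) dx_{(a)} ∧ dx_{(b)} ∧ dx_{(c)} with (a < b < c) sorted:
  d(-x^2) includes (∂/∂x)(-x^2) dx = (-2*x) dx, which multiplied by dy ∧ dz gives (-2*x) dx ∧ dy ∧ dz
Collecting like 3-forms: d(omega) = (-2*x) dx ∧ dy ∧ dz.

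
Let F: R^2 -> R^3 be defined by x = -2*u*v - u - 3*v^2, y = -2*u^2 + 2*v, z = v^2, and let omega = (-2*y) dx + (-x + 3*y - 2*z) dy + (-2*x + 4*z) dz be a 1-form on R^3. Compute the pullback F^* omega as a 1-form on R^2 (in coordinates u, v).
F^* omega = (24*u^3 - 16*u^2*v - 8*u^2 - 4*u*v^2 - 24*u*v + 8*v^2 + 4*v) du + (-8*u^3 - 24*u^2*v - 12*u^2 + 8*u*v^2 + 16*u*v + 2*u + 20*v^3 + 26*v^2 + 12*v) dv

Using F^*(f dg) = (f ∘ F) d(g ∘ F), substitute each coordinate x_i by F_i(u, v) in f_i, and replace dx_i by d F_i = (∂F_i/∂u) du + (∂F_i/∂v) dv.
  For the x component: f_1(F) = 4*u^2 - 4*v; d F_1 = (-2*v - 1) du + (-2*u - 6*v) dv
  For the y component: f_2(F) = -6*u^2 + 2*u*v + u + v^2 + 6*v; d F_2 = (-4*u) du + (2) dv
  For the z component: f_3(F) = 4*u*v + 2*u + 10*v^2; d F_3 = (0) du + (2*v) dv
Combining and collecting du, dv coefficients:
  coeff of du: 24*u^3 - 16*u^2*v - 8*u^2 - 4*u*v^2 - 24*u*v + 8*v^2 + 4*v
  coeff of dv: -8*u^3 - 24*u^2*v - 12*u^2 + 8*u*v^2 + 16*u*v + 2*u + 20*v^3 + 26*v^2 + 12*v
F^* omega = (24*u^3 - 16*u^2*v - 8*u^2 - 4*u*v^2 - 24*u*v + 8*v^2 + 4*v) du + (-8*u^3 - 24*u^2*v - 12*u^2 + 8*u*v^2 + 16*u*v + 2*u + 20*v^3 + 26*v^2 + 12*v) dv.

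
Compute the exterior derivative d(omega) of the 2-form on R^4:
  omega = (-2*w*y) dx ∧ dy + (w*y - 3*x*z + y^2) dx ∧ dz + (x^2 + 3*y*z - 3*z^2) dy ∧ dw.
d(omega) = (2*x - 2*y) dx ∧ dy ∧ dw + (-w - 2*y) dx ∧ dy ∧ dz + (y) dx ∧ dz ∧ dw + (-3*y + 6*z) dy ∧ dz ∧ dw

For a 2-form omega = sum_{i<j} g_{ij} dx_i ∧ dx_j, the exterior derivative is
  d(omega) = sum_{i<j} d(g_{ij}) ∧ dx_i ∧ dx_j = sum_{i<j, k} (∂g_{ij}/∂x_k) dx_k ∧ dx_i ∧ dx_j.
Expand each term, using dx_k ∧ dx_i ∧ dx_j = sgn(permutation) dx_{(a)} ∧ dx_{(b)} ∧ dx_{(c)} with (a < b < c) sorted:
  d(-2*w*y) includes (∂/∂w)(-2*w*y) dw = (-2*y) dw, which multiplied by dx ∧ dy gives (-2*y) dx ∧ dy ∧ dw
  d(w*y - 3*x*z + y^2) includes (∂/∂y)(w*y - 3*x*z + y^2) dy = (w + 2*y) dy, which multiplied by dx ∧ dz gives (-w - 2*y) dx ∧ dy ∧ dz
  d(w*y - 3*x*z + y^2) includes (∂/∂w)(w*y - 3*x*z + y^2) dw = (y) dw, which multiplied by dx ∧ dz gives (y) dx ∧ dz ∧ dw
  d(x^2 + 3*y*z - 3*z^2) includes (∂/∂x)(x^2 + 3*y*z - 3*z^2) dx = (2*x) dx, which multiplied by dy ∧ dw gives (2*x) dx ∧ dy ∧ dw
  d(x^2 + 3*y*z - 3*z^2) includes (∂/∂z)(x^2 + 3*y*z - 3*z^2) dz = (3*y - 6*z) dz, which multiplied by dy ∧ dw gives (-3*y + 6*z) dy ∧ dz ∧ dw
Collecting like 3-forms: d(omega) = (2*x - 2*y) dx ∧ dy ∧ dw + (-w - 2*y) dx ∧ dy ∧ dz + (y) dx ∧ dz ∧ dw + (-3*y + 6*z) dy ∧ dz ∧ dw.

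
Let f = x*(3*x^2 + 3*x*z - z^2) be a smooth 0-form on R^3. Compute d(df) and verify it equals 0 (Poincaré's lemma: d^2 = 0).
d(df) = 0

Step 1: df = sum_i (∂f/∂x_i) dx_i = (9*x^2 + 6*x*z - z^2) dx + (0) dy + (x*(3*x - 2*z)) dz.
Step 2: Apply d again. Using the 1-form formula, the coefficient of dx ∧ dy in d(df) is ∂^2 f/∂x ∂y - ∂^2 f/∂y ∂x = (0) - (0) = 0 (equality of mixed partials for smooth f).
Similarly for dx ∧ dz and dy ∧ dz — all coefficients vanish. So d(df) = 0.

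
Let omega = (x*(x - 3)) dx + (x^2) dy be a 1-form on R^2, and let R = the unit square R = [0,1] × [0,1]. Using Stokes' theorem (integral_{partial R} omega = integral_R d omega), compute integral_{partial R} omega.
integral_(partial R) omega = 1

Stokes: integral_partial_R omega = integral_R d omega with d omega = (∂Q/∂x - ∂P/∂y) dx ∧ dy.
  ∂Q/∂x = 2*x
  ∂P/∂y = 0
  integrand = ∂Q/∂x - ∂P/∂y = 2*x.
Integrating over R: integral_0^1 integral_0^1 (2*x) dx dy = 1.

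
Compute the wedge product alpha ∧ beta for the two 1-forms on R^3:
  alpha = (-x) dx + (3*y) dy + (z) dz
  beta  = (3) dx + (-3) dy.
alpha ∧ beta = (3*x - 9*y) dx ∧ dy + (-3*z) dx ∧ dz + (3*z) dy ∧ dz

Distribute the wedge, using dx_i ∧ dx_j = -dx_j ∧ dx_i and dx_i ∧ dx_i = 0. For each pair (i, j) with i < j, the coefficient of dx_i ∧ dx_j in alpha ∧ beta is (alpha_i * beta_j - alpha_j * beta_i). Collecting: alpha ∧ beta = (3*x - 9*y) dx ∧ dy + (-3*z) dx ∧ dz + (3*z) dy ∧ dz.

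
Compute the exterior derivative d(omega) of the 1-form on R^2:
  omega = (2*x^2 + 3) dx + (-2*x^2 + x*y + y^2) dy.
d(omega) = (-4*x + y) dx ∧ dy

For a 1-form omega = sum_i f_i dx_i, the exterior derivative is
  d(omega) = sum_{i < j} (∂f_j/∂x_i - ∂f_i/∂x_j) dx_i ∧ dx_j.
  coefficient of dx ∧ dy: ∂f_2/∂x - ∂f_1/∂y = ∂(-2*x^2 + x*y + y^2)/∂x - ∂(2*x^2 + 3)/∂y = -4*x + y
Assembling: d(omega) = (-4*x + y) dx ∧ dy.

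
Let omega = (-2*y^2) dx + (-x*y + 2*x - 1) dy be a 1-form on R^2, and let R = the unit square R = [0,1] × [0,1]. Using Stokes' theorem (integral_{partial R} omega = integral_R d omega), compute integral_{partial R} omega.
integral_(partial R) omega = 7/2

Stokes: integral_partial_R omega = integral_R d omega with d omega = (∂Q/∂x - ∂P/∂y) dx ∧ dy.
  ∂Q/∂x = 2 - y
  ∂P/∂y = -4*y
  integrand = ∂Q/∂x - ∂P/∂y = 3*y + 2.
Integrating over R: integral_0^1 integral_0^1 (3*y + 2) dx dy = 7/2.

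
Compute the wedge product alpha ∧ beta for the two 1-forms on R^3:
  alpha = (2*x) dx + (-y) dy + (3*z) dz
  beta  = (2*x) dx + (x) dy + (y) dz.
alpha ∧ beta = (2*x*(x + y)) dx ∧ dy + (2*x*(y - 3*z)) dx ∧ dz + (-3*x*z - y^2) dy ∧ dz

Distribute the wedge, using dx_i ∧ dx_j = -dx_j ∧ dx_i and dx_i ∧ dx_i = 0. For each pair (i, j) with i < j, the coefficient of dx_i ∧ dx_j in alpha ∧ beta is (alpha_i * beta_j - alpha_j * beta_i). Collecting: alpha ∧ beta = (2*x*(x + y)) dx ∧ dy + (2*x*(y - 3*z)) dx ∧ dz + (-3*x*z - y^2) dy ∧ dz.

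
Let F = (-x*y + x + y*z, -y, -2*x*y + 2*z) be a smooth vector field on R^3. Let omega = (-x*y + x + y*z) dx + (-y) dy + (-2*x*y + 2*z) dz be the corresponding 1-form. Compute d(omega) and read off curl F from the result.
d(omega) = (-2*x) dy ∧ dz + (3*y) dz ∧ dx + (x - z) dx ∧ dy; curl F = (-2*x, 3*y, x - z)

d omega = sum_{i<j} (∂f_j/∂x_i - ∂f_i/∂x_j) dx_i ∧ dx_j. Under the identification (dy ∧ dz, dz ∧ dx, dx ∧ dy) ↔ (e_x, e_y, e_z), the coefficients are exactly the components of curl F. Compute:
  ∂R/∂y - ∂Q/∂z = (-2*x) - (0) = -2*x
  ∂P/∂z - ∂R/∂x = (y) - (-2*y) = 3*y
  ∂Q/∂x - ∂P/∂y = (0) - (-x + z) = x - z.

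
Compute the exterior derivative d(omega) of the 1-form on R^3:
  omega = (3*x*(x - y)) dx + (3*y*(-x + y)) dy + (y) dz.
d(omega) = (3*x - 3*y) dx ∧ dy + (1) dy ∧ dz

For a 1-form omega = sum_i f_i dx_i, the exterior derivative is
  d(omega) = sum_{i < j} (∂f_j/∂x_i - ∂f_i/∂x_j) dx_i ∧ dx_j.
  coefficient of dx ∧ dy: ∂f_2/∂x - ∂f_1/∂y = ∂(3*y*(-x + y))/∂x - ∂(3*x*(x - y))/∂y = 3*x - 3*y
  coefficient of dy ∧ dz: ∂f_3/∂y - ∂f_2/∂z = ∂(y)/∂y - ∂(3*y*(-x + y))/∂z = 1
Assembling: d(omega) = (3*x - 3*y) dx ∧ dy + (1) dy ∧ dz.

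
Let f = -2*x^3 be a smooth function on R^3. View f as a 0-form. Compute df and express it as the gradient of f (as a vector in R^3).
df = (-6*x^2) dx + (0) dy + (0) dz; grad f = (-6*x^2, 0, 0)

For a 0-form f, d f = (∂f/∂x) dx + (∂f/∂y) dy + (∂f/∂z) dz. The components of the vector representation are exactly the entries of grad f in Cartesian coordinates:
  ∂f/∂x = -6*x^2
  ∂f/∂y = 0
  ∂f/∂z = 0.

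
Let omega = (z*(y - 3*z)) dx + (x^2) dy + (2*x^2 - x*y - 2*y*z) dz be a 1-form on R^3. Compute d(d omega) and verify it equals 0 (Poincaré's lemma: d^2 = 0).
d(d omega) = 0

Step 1: d omega = sum_{i<j} (∂f_j/∂x_i - ∂f_i/∂x_j) dx_i ∧ dx_j:
  coeff of dx ∧ dy: 2*x - z
  coeff of dx ∧ dz: 4*x - 2*y + 6*z
  coeff of dy ∧ dz: -x - 2*z
Step 2: Apply d again to each 2-form coefficient. The only possible 3-form in R^3 is dx ∧ dy ∧ dz, with coefficient
  ∂(coeff of dy∧dz)/∂x - ∂(coeff of dx∧dz)/∂y + ∂(coeff of dx∧dy)/∂z
  = ∂/∂x (-x - 2*z) - ∂/∂y (4*x - 2*y + 6*z) + ∂/∂z (2*x - z).
Each of these terms simplifies to sums of mixed partials that cancel in pairs. The result is 0 (by equality of mixed partials for smooth functions — Schwarz / Clairaut).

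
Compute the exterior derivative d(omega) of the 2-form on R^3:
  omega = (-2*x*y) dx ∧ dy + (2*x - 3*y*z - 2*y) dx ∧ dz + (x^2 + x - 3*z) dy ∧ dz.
d(omega) = (2*x + 3*z + 3) dx ∧ dy ∧ dz

For a 2-form omega = sum_{i<j} g_{ij} dx_i ∧ dx_j, the exterior derivative is
  d(omega) = sum_{i<j} d(g_{ij}) ∧ dx_i ∧ dx_j = sum_{i<j, k} (∂g_{ij}/∂x_k) dx_k ∧ dx_i ∧ dx_j.
Expand each term, using dx_k ∧ dx_i ∧ dx_j = sgn(permutation) dx_{(a)} ∧ dx_{(b)} ∧ dx_{(c)} with (a < b < c) sorted:
  d(2*x - 3*y*z - 2*y) includes (∂/∂y)(2*x - 3*y*z - 2*y) dy = (-3*z - 2) dy, which multiplied by dx ∧ dz gives (3*z + 2) dx ∧ dy ∧ dz
  d(x^2 + x - 3*z) includes (∂/∂x)(x^2 + x - 3*z) dx = (2*x + 1) dx, which multiplied by dy ∧ dz gives (2*x + 1) dx ∧ dy ∧ dz
Collecting like 3-forms: d(omega) = (2*x + 3*z + 3) dx ∧ dy ∧ dz.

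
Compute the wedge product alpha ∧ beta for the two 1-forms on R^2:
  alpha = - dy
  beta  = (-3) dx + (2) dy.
alpha ∧ beta = (-3) dx ∧ dy

Distribute the wedge, using dx_i ∧ dx_j = -dx_j ∧ dx_i and dx_i ∧ dx_i = 0. For each pair (i, j) with i < j, the coefficient of dx_i ∧ dx_j in alpha ∧ beta is (alpha_i * beta_j - alpha_j * beta_i). Collecting: alpha ∧ beta = (-3) dx ∧ dy.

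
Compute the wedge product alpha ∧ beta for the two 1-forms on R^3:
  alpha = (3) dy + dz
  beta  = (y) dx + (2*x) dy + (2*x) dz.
alpha ∧ beta = (-3*y) dx ∧ dy + (4*x) dy ∧ dz + (-y) dx ∧ dz

Distribute the wedge, using dx_i ∧ dx_j = -dx_j ∧ dx_i and dx_i ∧ dx_i = 0. For each pair (i, j) with i < j, the coefficient of dx_i ∧ dx_j in alpha ∧ beta is (alpha_i * beta_j - alpha_j * beta_i). Collecting: alpha ∧ beta = (-3*y) dx ∧ dy + (4*x) dy ∧ dz + (-y) dx ∧ dz.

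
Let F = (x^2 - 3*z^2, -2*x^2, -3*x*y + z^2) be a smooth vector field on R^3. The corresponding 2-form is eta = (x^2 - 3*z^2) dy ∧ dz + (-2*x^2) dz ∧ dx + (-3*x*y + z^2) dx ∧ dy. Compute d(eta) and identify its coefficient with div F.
d(eta) = (2*x + 2*z) dx ∧ dy ∧ dz; div F = 2*x + 2*z

For a 2-form in R^3 of the form above, applying d gives a 3-form with coefficient ∂P/∂x + ∂Q/∂y + ∂R/∂z:
  ∂P/∂x = 2*x
  ∂Q/∂y = 0
  ∂R/∂z = 2*z
Sum = 2*x + 2*z, which is exactly div F.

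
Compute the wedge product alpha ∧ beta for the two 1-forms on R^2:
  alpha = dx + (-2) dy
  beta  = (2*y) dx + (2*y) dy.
alpha ∧ beta = (6*y) dx ∧ dy

Distribute the wedge, using dx_i ∧ dx_j = -dx_j ∧ dx_i and dx_i ∧ dx_i = 0. For each pair (i, j) with i < j, the coefficient of dx_i ∧ dx_j in alpha ∧ beta is (alpha_i * beta_j - alpha_j * beta_i). Collecting: alpha ∧ beta = (6*y) dx ∧ dy.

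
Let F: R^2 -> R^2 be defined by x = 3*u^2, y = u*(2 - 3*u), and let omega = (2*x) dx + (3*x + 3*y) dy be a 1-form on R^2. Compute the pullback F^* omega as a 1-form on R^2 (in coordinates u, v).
F^* omega = (12*u*(3*u^2 - 3*u + 1)) du

Using F^*(f dg) = (f ∘ F) d(g ∘ F), substitute each coordinate x_i by F_i(u, v) in f_i, and replace dx_i by d F_i = (∂F_i/∂u) du + (∂F_i/∂v) dv.
  For the x component: f_1(F) = 6*u^2; d F_1 = (6*u) du + (0) dv
  For the y component: f_2(F) = 6*u; d F_2 = (2 - 6*u) du + (0) dv
Combining and collecting du, dv coefficients:
  coeff of du: 12*u*(3*u^2 - 3*u + 1)
  coeff of dv: 0
F^* omega = (12*u*(3*u^2 - 3*u + 1)) du.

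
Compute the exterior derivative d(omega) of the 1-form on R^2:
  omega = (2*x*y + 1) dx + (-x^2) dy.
d(omega) = (-4*x) dx ∧ dy

For a 1-form omega = sum_i f_i dx_i, the exterior derivative is
  d(omega) = sum_{i < j} (∂f_j/∂x_i - ∂f_i/∂x_j) dx_i ∧ dx_j.
  coefficient of dx ∧ dy: ∂f_2/∂x - ∂f_1/∂y = ∂(-x^2)/∂x - ∂(2*x*y + 1)/∂y = -4*x
Assembling: d(omega) = (-4*x) dx ∧ dy.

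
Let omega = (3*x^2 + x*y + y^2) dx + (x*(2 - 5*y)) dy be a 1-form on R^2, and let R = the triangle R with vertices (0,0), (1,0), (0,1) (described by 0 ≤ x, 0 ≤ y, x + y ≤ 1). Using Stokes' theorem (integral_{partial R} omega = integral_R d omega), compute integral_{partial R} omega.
integral_(partial R) omega = -1/3

Stokes: integral_partial_R omega = integral_R d omega with d omega = (∂Q/∂x - ∂P/∂y) dx ∧ dy.
  ∂Q/∂x = 2 - 5*y
  ∂P/∂y = x + 2*y
  integrand = ∂Q/∂x - ∂P/∂y = -x - 7*y + 2.
Integrating over R: integral_0^1 integral_0^{1-x} (-x - 7*y + 2) dy dx = -1/3.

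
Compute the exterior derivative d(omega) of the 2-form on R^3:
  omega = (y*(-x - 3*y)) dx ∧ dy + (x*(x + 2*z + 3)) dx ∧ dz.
d(omega) = 0

For a 2-form omega = sum_{i<j} g_{ij} dx_i ∧ dx_j, the exterior derivative is
  d(omega) = sum_{i<j} d(g_{ij}) ∧ dx_i ∧ dx_j = sum_{i<j, k} (∂g_{ij}/∂x_k) dx_k ∧ dx_i ∧ dx_j.
Expand each term, using dx_k ∧ dx_i ∧ dx_j = sgn(permutation) dx_{(a)} ∧ dx_{(b)} ∧ dx_{(c)} with (a < b < c) sorted:

Collecting like 3-forms: d(omega) = 0.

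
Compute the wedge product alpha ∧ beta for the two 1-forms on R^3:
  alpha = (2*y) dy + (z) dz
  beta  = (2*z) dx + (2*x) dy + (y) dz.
alpha ∧ beta = (-4*y*z) dx ∧ dy + (-2*x*z + 2*y^2) dy ∧ dz + (-2*z^2) dx ∧ dz

Distribute the wedge, using dx_i ∧ dx_j = -dx_j ∧ dx_i and dx_i ∧ dx_i = 0. For each pair (i, j) with i < j, the coefficient of dx_i ∧ dx_j in alpha ∧ beta is (alpha_i * beta_j - alpha_j * beta_i). Collecting: alpha ∧ beta = (-4*y*z) dx ∧ dy + (-2*x*z + 2*y^2) dy ∧ dz + (-2*z^2) dx ∧ dz.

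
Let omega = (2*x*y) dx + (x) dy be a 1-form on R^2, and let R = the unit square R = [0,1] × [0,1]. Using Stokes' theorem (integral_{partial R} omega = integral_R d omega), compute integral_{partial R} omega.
integral_(partial R) omega = 0

Stokes: integral_partial_R omega = integral_R d omega with d omega = (∂Q/∂x - ∂P/∂y) dx ∧ dy.
  ∂Q/∂x = 1
  ∂P/∂y = 2*x
  integrand = ∂Q/∂x - ∂P/∂y = 1 - 2*x.
Integrating over R: integral_0^1 integral_0^1 (1 - 2*x) dx dy = 0.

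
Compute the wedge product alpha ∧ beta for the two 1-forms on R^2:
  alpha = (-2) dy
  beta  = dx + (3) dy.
alpha ∧ beta = (2) dx ∧ dy

Distribute the wedge, using dx_i ∧ dx_j = -dx_j ∧ dx_i and dx_i ∧ dx_i = 0. For each pair (i, j) with i < j, the coefficient of dx_i ∧ dx_j in alpha ∧ beta is (alpha_i * beta_j - alpha_j * beta_i). Collecting: alpha ∧ beta = (2) dx ∧ dy.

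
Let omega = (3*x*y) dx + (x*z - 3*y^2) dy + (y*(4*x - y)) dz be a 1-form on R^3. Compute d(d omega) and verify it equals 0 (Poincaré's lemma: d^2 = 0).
d(d omega) = 0

Step 1: d omega = sum_{i<j} (∂f_j/∂x_i - ∂f_i/∂x_j) dx_i ∧ dx_j:
  coeff of dx ∧ dy: -3*x + z
  coeff of dx ∧ dz: 4*y
  coeff of dy ∧ dz: 3*x - 2*y
Step 2: Apply d again to each 2-form coefficient. The only possible 3-form in R^3 is dx ∧ dy ∧ dz, with coefficient
  ∂(coeff of dy∧dz)/∂x - ∂(coeff of dx∧dz)/∂y + ∂(coeff of dx∧dy)/∂z
  = ∂/∂x (3*x - 2*y) - ∂/∂y (4*y) + ∂/∂z (-3*x + z).
Each of these terms simplifies to sums of mixed partials that cancel in pairs. The result is 0 (by equality of mixed partials for smooth functions — Schwarz / Clairaut).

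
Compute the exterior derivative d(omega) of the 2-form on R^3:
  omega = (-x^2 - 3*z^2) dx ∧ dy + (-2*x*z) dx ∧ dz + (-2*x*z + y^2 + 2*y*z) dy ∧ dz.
d(omega) = (-8*z) dx ∧ dy ∧ dz

For a 2-form omega = sum_{i<j} g_{ij} dx_i ∧ dx_j, the exterior derivative is
  d(omega) = sum_{i<j} d(g_{ij}) ∧ dx_i ∧ dx_j = sum_{i<j, k} (∂g_{ij}/∂x_k) dx_k ∧ dx_i ∧ dx_j.
Expand each term, using dx_k ∧ dx_i ∧ dx_j = sgn(permutation) dx_{(a)} ∧ dx_{(b)} ∧ dx_{(c)} with (a < b < c) sorted:
  d(-x^2 - 3*z^2) includes (∂/∂z)(-x^2 - 3*z^2) dz = (-6*z) dz, which multiplied by dx ∧ dy gives (-6*z) dx ∧ dy ∧ dz
  d(-2*x*z + y^2 + 2*y*z) includes (∂/∂x)(-2*x*z + y^2 + 2*y*z) dx = (-2*z) dx, which multiplied by dy ∧ dz gives (-2*z) dx ∧ dy ∧ dz
Collecting like 3-forms: d(omega) = (-8*z) dx ∧ dy ∧ dz.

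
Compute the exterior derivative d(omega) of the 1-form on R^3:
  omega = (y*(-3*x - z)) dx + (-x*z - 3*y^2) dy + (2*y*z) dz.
d(omega) = (3*x) dx ∧ dy + (y) dx ∧ dz + (x + 2*z) dy ∧ dz

For a 1-form omega = sum_i f_i dx_i, the exterior derivative is
  d(omega) = sum_{i < j} (∂f_j/∂x_i - ∂f_i/∂x_j) dx_i ∧ dx_j.
  coefficient of dx ∧ dy: ∂f_2/∂x - ∂f_1/∂y = ∂(-x*z - 3*y^2)/∂x - ∂(y*(-3*x - z))/∂y = 3*x
  coefficient of dx ∧ dz: ∂f_3/∂x - ∂f_1/∂z = ∂(2*y*z)/∂x - ∂(y*(-3*x - z))/∂z = y
  coefficient of dy ∧ dz: ∂f_3/∂y - ∂f_2/∂z = ∂(2*y*z)/∂y - ∂(-x*z - 3*y^2)/∂z = x + 2*z
Assembling: d(omega) = (3*x) dx ∧ dy + (y) dx ∧ dz + (x + 2*z) dy ∧ dz.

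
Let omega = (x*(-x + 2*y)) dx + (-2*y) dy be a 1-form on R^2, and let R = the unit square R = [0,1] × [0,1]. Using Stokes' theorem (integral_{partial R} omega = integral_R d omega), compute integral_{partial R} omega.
integral_(partial R) omega = -1

Stokes: integral_partial_R omega = integral_R d omega with d omega = (∂Q/∂x - ∂P/∂y) dx ∧ dy.
  ∂Q/∂x = 0
  ∂P/∂y = 2*x
  integrand = ∂Q/∂x - ∂P/∂y = -2*x.
Integrating over R: integral_0^1 integral_0^1 (-2*x) dx dy = -1.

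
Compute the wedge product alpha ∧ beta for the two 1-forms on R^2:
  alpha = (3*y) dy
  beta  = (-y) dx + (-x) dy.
alpha ∧ beta = (3*y^2) dx ∧ dy

Distribute the wedge, using dx_i ∧ dx_j = -dx_j ∧ dx_i and dx_i ∧ dx_i = 0. For each pair (i, j) with i < j, the coefficient of dx_i ∧ dx_j in alpha ∧ beta is (alpha_i * beta_j - alpha_j * beta_i). Collecting: alpha ∧ beta = (3*y^2) dx ∧ dy.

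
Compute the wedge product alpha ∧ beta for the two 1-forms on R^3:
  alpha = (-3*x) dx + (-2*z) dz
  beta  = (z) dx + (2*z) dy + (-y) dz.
alpha ∧ beta = (-6*x*z) dx ∧ dy + (3*x*y + 2*z^2) dx ∧ dz + (4*z^2) dy ∧ dz

Distribute the wedge, using dx_i ∧ dx_j = -dx_j ∧ dx_i and dx_i ∧ dx_i = 0. For each pair (i, j) with i < j, the coefficient of dx_i ∧ dx_j in alpha ∧ beta is (alpha_i * beta_j - alpha_j * beta_i). Collecting: alpha ∧ beta = (-6*x*z) dx ∧ dy + (3*x*y + 2*z^2) dx ∧ dz + (4*z^2) dy ∧ dz.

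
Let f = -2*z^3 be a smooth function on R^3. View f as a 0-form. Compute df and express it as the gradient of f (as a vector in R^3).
df = (0) dx + (0) dy + (-6*z^2) dz; grad f = (0, 0, -6*z^2)

For a 0-form f, d f = (∂f/∂x) dx + (∂f/∂y) dy + (∂f/∂z) dz. The components of the vector representation are exactly the entries of grad f in Cartesian coordinates:
  ∂f/∂x = 0
  ∂f/∂y = 0
  ∂f/∂z = -6*z^2.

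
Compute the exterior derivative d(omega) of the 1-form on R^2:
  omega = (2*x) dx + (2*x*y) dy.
d(omega) = (2*y) dx ∧ dy

For a 1-form omega = sum_i f_i dx_i, the exterior derivative is
  d(omega) = sum_{i < j} (∂f_j/∂x_i - ∂f_i/∂x_j) dx_i ∧ dx_j.
  coefficient of dx ∧ dy: ∂f_2/∂x - ∂f_1/∂y = ∂(2*x*y)/∂x - ∂(2*x)/∂y = 2*y
Assembling: d(omega) = (2*y) dx ∧ dy.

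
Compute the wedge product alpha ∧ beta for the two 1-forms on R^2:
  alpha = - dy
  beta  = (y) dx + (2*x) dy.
alpha ∧ beta = (y) dx ∧ dy

Distribute the wedge, using dx_i ∧ dx_j = -dx_j ∧ dx_i and dx_i ∧ dx_i = 0. For each pair (i, j) with i < j, the coefficient of dx_i ∧ dx_j in alpha ∧ beta is (alpha_i * beta_j - alpha_j * beta_i). Collecting: alpha ∧ beta = (y) dx ∧ dy.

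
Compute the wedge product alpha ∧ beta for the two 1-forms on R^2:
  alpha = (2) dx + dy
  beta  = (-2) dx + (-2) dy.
alpha ∧ beta = (-2) dx ∧ dy

Distribute the wedge, using dx_i ∧ dx_j = -dx_j ∧ dx_i and dx_i ∧ dx_i = 0. For each pair (i, j) with i < j, the coefficient of dx_i ∧ dx_j in alpha ∧ beta is (alpha_i * beta_j - alpha_j * beta_i). Collecting: alpha ∧ beta = (-2) dx ∧ dy.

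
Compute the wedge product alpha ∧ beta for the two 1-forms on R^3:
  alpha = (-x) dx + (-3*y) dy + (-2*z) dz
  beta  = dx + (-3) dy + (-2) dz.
alpha ∧ beta = (3*x + 3*y) dx ∧ dy + (2*x + 2*z) dx ∧ dz + (6*y - 6*z) dy ∧ dz

Distribute the wedge, using dx_i ∧ dx_j = -dx_j ∧ dx_i and dx_i ∧ dx_i = 0. For each pair (i, j) with i < j, the coefficient of dx_i ∧ dx_j in alpha ∧ beta is (alpha_i * beta_j - alpha_j * beta_i). Collecting: alpha ∧ beta = (3*x + 3*y) dx ∧ dy + (2*x + 2*z) dx ∧ dz + (6*y - 6*z) dy ∧ dz.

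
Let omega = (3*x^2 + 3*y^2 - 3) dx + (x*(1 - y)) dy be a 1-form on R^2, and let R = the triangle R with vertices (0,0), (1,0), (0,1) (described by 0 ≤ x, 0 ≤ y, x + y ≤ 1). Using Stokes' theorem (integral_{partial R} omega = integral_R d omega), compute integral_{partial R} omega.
integral_(partial R) omega = -2/3

Stokes: integral_partial_R omega = integral_R d omega with d omega = (∂Q/∂x - ∂P/∂y) dx ∧ dy.
  ∂Q/∂x = 1 - y
  ∂P/∂y = 6*y
  integrand = ∂Q/∂x - ∂P/∂y = 1 - 7*y.
Integrating over R: integral_0^1 integral_0^{1-x} (1 - 7*y) dy dx = -2/3.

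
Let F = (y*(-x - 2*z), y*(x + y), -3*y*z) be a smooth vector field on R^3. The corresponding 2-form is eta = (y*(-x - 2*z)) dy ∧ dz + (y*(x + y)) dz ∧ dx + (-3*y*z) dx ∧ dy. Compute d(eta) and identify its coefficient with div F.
d(eta) = (x - 2*y) dx ∧ dy ∧ dz; div F = x - 2*y

For a 2-form in R^3 of the form above, applying d gives a 3-form with coefficient ∂P/∂x + ∂Q/∂y + ∂R/∂z:
  ∂P/∂x = -y
  ∂Q/∂y = x + 2*y
  ∂R/∂z = -3*y
Sum = x - 2*y, which is exactly div F.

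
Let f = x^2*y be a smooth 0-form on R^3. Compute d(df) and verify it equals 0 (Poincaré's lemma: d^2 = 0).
d(df) = 0

Step 1: df = sum_i (∂f/∂x_i) dx_i = (2*x*y) dx + (x^2) dy + (0) dz.
Step 2: Apply d again. Using the 1-form formula, the coefficient of dx ∧ dy in d(df) is ∂^2 f/∂x ∂y - ∂^2 f/∂y ∂x = (2*x) - (2*x) = 0 (equality of mixed partials for smooth f).
Similarly for dx ∧ dz and dy ∧ dz — all coefficients vanish. So d(df) = 0.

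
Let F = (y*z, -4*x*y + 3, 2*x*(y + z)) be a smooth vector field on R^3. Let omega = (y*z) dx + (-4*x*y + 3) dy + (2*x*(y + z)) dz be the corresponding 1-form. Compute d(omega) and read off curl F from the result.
d(omega) = (2*x) dy ∧ dz + (-y - 2*z) dz ∧ dx + (-4*y - z) dx ∧ dy; curl F = (2*x, -y - 2*z, -4*y - z)

d omega = sum_{i<j} (∂f_j/∂x_i - ∂f_i/∂x_j) dx_i ∧ dx_j. Under the identification (dy ∧ dz, dz ∧ dx, dx ∧ dy) ↔ (e_x, e_y, e_z), the coefficients are exactly the components of curl F. Compute:
  ∂R/∂y - ∂Q/∂z = (2*x) - (0) = 2*x
  ∂P/∂z - ∂R/∂x = (y) - (2*y + 2*z) = -y - 2*z
  ∂Q/∂x - ∂P/∂y = (-4*y) - (z) = -4*y - z.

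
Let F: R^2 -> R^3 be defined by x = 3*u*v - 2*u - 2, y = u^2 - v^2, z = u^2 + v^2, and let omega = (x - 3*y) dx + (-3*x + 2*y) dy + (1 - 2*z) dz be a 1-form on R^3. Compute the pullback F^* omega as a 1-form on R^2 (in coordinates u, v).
F^* omega = (-27*u^2*v + 18*u^2 + u*v^2 - 12*u*v + 18*u + 9*v^3 - 6*v^2 - 6*v + 4) du + (-9*u^3 + u^2*v - 6*u^2 + 27*u*v^2 - 12*u*v - 6*u - 10*v) dv

Using F^*(f dg) = (f ∘ F) d(g ∘ F), substitute each coordinate x_i by F_i(u, v) in f_i, and replace dx_i by d F_i = (∂F_i/∂u) du + (∂F_i/∂v) dv.
  For the x component: f_1(F) = -3*u^2 + 3*u*v - 2*u + 3*v^2 - 2; d F_1 = (3*v - 2) du + (3*u) dv
  For the y component: f_2(F) = 2*u^2 - 9*u*v + 6*u - 2*v^2 + 6; d F_2 = (2*u) du + (-2*v) dv
  For the z component: f_3(F) = -2*u^2 - 2*v^2 + 1; d F_3 = (2*u) du + (2*v) dv
Combining and collecting du, dv coefficients:
  coeff of du: -27*u^2*v + 18*u^2 + u*v^2 - 12*u*v + 18*u + 9*v^3 - 6*v^2 - 6*v + 4
  coeff of dv: -9*u^3 + u^2*v - 6*u^2 + 27*u*v^2 - 12*u*v - 6*u - 10*v
F^* omega = (-27*u^2*v + 18*u^2 + u*v^2 - 12*u*v + 18*u + 9*v^3 - 6*v^2 - 6*v + 4) du + (-9*u^3 + u^2*v - 6*u^2 + 27*u*v^2 - 12*u*v - 6*u - 10*v) dv.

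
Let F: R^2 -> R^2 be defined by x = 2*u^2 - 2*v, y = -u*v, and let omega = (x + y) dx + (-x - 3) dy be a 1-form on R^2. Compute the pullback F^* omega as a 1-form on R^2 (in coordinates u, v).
F^* omega = (8*u^3 - 2*u^2*v - 8*u*v - 2*v^2 + 3*v) du + (2*u^3 - 4*u^2 + 3*u + 4*v) dv

Using F^*(f dg) = (f ∘ F) d(g ∘ F), substitute each coordinate x_i by F_i(u, v) in f_i, and replace dx_i by d F_i = (∂F_i/∂u) du + (∂F_i/∂v) dv.
  For the x component: f_1(F) = 2*u^2 - u*v - 2*v; d F_1 = (4*u) du + (-2) dv
  For the y component: f_2(F) = -2*u^2 + 2*v - 3; d F_2 = (-v) du + (-u) dv
Combining and collecting du, dv coefficients:
  coeff of du: 8*u^3 - 2*u^2*v - 8*u*v - 2*v^2 + 3*v
  coeff of dv: 2*u^3 - 4*u^2 + 3*u + 4*v
F^* omega = (8*u^3 - 2*u^2*v - 8*u*v - 2*v^2 + 3*v) du + (2*u^3 - 4*u^2 + 3*u + 4*v) dv.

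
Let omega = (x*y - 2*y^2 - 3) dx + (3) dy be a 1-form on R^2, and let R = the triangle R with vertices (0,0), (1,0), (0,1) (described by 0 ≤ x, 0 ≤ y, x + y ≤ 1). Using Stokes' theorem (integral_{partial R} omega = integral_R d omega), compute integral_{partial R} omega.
integral_(partial R) omega = 1/2

Stokes: integral_partial_R omega = integral_R d omega with d omega = (∂Q/∂x - ∂P/∂y) dx ∧ dy.
  ∂Q/∂x = 0
  ∂P/∂y = x - 4*y
  integrand = ∂Q/∂x - ∂P/∂y = -x + 4*y.
Integrating over R: integral_0^1 integral_0^{1-x} (-x + 4*y) dy dx = 1/2.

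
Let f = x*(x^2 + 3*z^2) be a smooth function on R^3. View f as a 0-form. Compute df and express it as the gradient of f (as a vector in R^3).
df = (3*x^2 + 3*z^2) dx + (0) dy + (6*x*z) dz; grad f = (3*x^2 + 3*z^2, 0, 6*x*z)

For a 0-form f, d f = (∂f/∂x) dx + (∂f/∂y) dy + (∂f/∂z) dz. The components of the vector representation are exactly the entries of grad f in Cartesian coordinates:
  ∂f/∂x = 3*x^2 + 3*z^2
  ∂f/∂y = 0
  ∂f/∂z = 6*x*z.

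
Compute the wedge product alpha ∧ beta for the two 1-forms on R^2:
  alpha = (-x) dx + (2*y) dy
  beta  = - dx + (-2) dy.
alpha ∧ beta = (2*x + 2*y) dx ∧ dy

Distribute the wedge, using dx_i ∧ dx_j = -dx_j ∧ dx_i and dx_i ∧ dx_i = 0. For each pair (i, j) with i < j, the coefficient of dx_i ∧ dx_j in alpha ∧ beta is (alpha_i * beta_j - alpha_j * beta_i). Collecting: alpha ∧ beta = (2*x + 2*y) dx ∧ dy.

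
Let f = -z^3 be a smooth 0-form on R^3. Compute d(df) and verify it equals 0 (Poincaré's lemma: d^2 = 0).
d(df) = 0

Step 1: df = sum_i (∂f/∂x_i) dx_i = (0) dx + (0) dy + (-3*z^2) dz.
Step 2: Apply d again. Using the 1-form formula, the coefficient of dx ∧ dy in d(df) is ∂^2 f/∂x ∂y - ∂^2 f/∂y ∂x = (0) - (0) = 0 (equality of mixed partials for smooth f).
Similarly for dx ∧ dz and dy ∧ dz — all coefficients vanish. So d(df) = 0.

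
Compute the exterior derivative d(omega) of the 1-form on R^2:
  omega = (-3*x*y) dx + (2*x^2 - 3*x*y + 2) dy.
d(omega) = (7*x - 3*y) dx ∧ dy

For a 1-form omega = sum_i f_i dx_i, the exterior derivative is
  d(omega) = sum_{i < j} (∂f_j/∂x_i - ∂f_i/∂x_j) dx_i ∧ dx_j.
  coefficient of dx ∧ dy: ∂f_2/∂x - ∂f_1/∂y = ∂(2*x^2 - 3*x*y + 2)/∂x - ∂(-3*x*y)/∂y = 7*x - 3*y
Assembling: d(omega) = (7*x - 3*y) dx ∧ dy.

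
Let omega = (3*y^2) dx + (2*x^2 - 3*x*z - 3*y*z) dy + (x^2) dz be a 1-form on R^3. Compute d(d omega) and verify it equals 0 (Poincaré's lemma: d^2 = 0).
d(d omega) = 0

Step 1: d omega = sum_{i<j} (∂f_j/∂x_i - ∂f_i/∂x_j) dx_i ∧ dx_j:
  coeff of dx ∧ dy: 4*x - 6*y - 3*z
  coeff of dx ∧ dz: 2*x
  coeff of dy ∧ dz: 3*x + 3*y
Step 2: Apply d again to each 2-form coefficient. The only possible 3-form in R^3 is dx ∧ dy ∧ dz, with coefficient
  ∂(coeff of dy∧dz)/∂x - ∂(coeff of dx∧dz)/∂y + ∂(coeff of dx∧dy)/∂z
  = ∂/∂x (3*x + 3*y) - ∂/∂y (2*x) + ∂/∂z (4*x - 6*y - 3*z).
Each of these terms simplifies to sums of mixed partials that cancel in pairs. The result is 0 (by equality of mixed partials for smooth functions — Schwarz / Clairaut).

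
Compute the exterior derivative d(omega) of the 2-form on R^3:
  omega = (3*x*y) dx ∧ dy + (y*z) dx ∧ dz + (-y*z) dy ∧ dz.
d(omega) = (-z) dx ∧ dy ∧ dz

For a 2-form omega = sum_{i<j} g_{ij} dx_i ∧ dx_j, the exterior derivative is
  d(omega) = sum_{i<j} d(g_{ij}) ∧ dx_i ∧ dx_j = sum_{i<j, k} (∂g_{ij}/∂x_k) dx_k ∧ dx_i ∧ dx_j.
Expand each term, using dx_k ∧ dx_i ∧ dx_j = sgn(permutation) dx_{(a)} ∧ dx_{(b)} ∧ dx_{(c)} with (a < b < c) sorted:
  d(y*z) includes (∂/∂y)(y*z) dy = (z) dy, which multiplied by dx ∧ dz gives (-z) dx ∧ dy ∧ dz
Collecting like 3-forms: d(omega) = (-z) dx ∧ dy ∧ dz.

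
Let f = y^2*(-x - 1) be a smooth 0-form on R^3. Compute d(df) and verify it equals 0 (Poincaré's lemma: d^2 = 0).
d(df) = 0

Step 1: df = sum_i (∂f/∂x_i) dx_i = (-y^2) dx + (2*y*(-x - 1)) dy + (0) dz.
Step 2: Apply d again. Using the 1-form formula, the coefficient of dx ∧ dy in d(df) is ∂^2 f/∂x ∂y - ∂^2 f/∂y ∂x = (-2*y) - (-2*y) = 0 (equality of mixed partials for smooth f).
Similarly for dx ∧ dz and dy ∧ dz — all coefficients vanish. So d(df) = 0.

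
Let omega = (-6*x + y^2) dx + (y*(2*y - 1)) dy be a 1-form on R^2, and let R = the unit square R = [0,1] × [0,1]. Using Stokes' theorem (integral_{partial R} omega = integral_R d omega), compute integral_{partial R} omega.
integral_(partial R) omega = -1

Stokes: integral_partial_R omega = integral_R d omega with d omega = (∂Q/∂x - ∂P/∂y) dx ∧ dy.
  ∂Q/∂x = 0
  ∂P/∂y = 2*y
  integrand = ∂Q/∂x - ∂P/∂y = -2*y.
Integrating over R: integral_0^1 integral_0^1 (-2*y) dx dy = -1.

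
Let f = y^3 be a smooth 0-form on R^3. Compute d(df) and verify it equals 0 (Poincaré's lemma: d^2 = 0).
d(df) = 0

Step 1: df = sum_i (∂f/∂x_i) dx_i = (0) dx + (3*y^2) dy + (0) dz.
Step 2: Apply d again. Using the 1-form formula, the coefficient of dx ∧ dy in d(df) is ∂^2 f/∂x ∂y - ∂^2 f/∂y ∂x = (0) - (0) = 0 (equality of mixed partials for smooth f).
Similarly for dx ∧ dz and dy ∧ dz — all coefficients vanish. So d(df) = 0.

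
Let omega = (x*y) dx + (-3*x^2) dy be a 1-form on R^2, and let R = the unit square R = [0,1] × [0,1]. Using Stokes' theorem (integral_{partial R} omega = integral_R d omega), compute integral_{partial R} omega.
integral_(partial R) omega = -7/2

Stokes: integral_partial_R omega = integral_R d omega with d omega = (∂Q/∂x - ∂P/∂y) dx ∧ dy.
  ∂Q/∂x = -6*x
  ∂P/∂y = x
  integrand = ∂Q/∂x - ∂P/∂y = -7*x.
Integrating over R: integral_0^1 integral_0^1 (-7*x) dx dy = -7/2.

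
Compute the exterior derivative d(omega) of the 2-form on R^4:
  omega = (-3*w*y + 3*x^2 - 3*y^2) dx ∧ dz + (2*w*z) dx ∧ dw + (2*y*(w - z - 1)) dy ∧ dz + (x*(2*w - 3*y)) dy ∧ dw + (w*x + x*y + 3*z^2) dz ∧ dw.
d(omega) = (3*w + 6*y) dx ∧ dy ∧ dz + (-w - 2*y) dx ∧ dz ∧ dw + (x + 2*y) dy ∧ dz ∧ dw + (2*w - 3*y) dx ∧ dy ∧ dw

For a 2-form omega = sum_{i<j} g_{ij} dx_i ∧ dx_j, the exterior derivative is
  d(omega) = sum_{i<j} d(g_{ij}) ∧ dx_i ∧ dx_j = sum_{i<j, k} (∂g_{ij}/∂x_k) dx_k ∧ dx_i ∧ dx_j.
Expand each term, using dx_k ∧ dx_i ∧ dx_j = sgn(permutation) dx_{(a)} ∧ dx_{(b)} ∧ dx_{(c)} with (a < b < c) sorted:
  d(-3*w*y + 3*x^2 - 3*y^2) includes (∂/∂y)(-3*w*y + 3*x^2 - 3*y^2) dy = (-3*w - 6*y) dy, which multiplied by dx ∧ dz gives (3*w + 6*y) dx ∧ dy ∧ dz
  d(-3*w*y + 3*x^2 - 3*y^2) includes (∂/∂w)(-3*w*y + 3*x^2 - 3*y^2) dw = (-3*y) dw, which multiplied by dx ∧ dz gives (-3*y) dx ∧ dz ∧ dw
  d(2*w*z) includes (∂/∂z)(2*w*z) dz = (2*w) dz, which multiplied by dx ∧ dw gives (-2*w) dx ∧ dz ∧ dw
  d(2*y*(w - z - 1)) includes (∂/∂w)(2*y*(w - z - 1)) dw = (2*y) dw, which multiplied by dy ∧ dz gives (2*y) dy ∧ dz ∧ dw
  d(x*(2*w - 3*y)) includes (∂/∂x)(x*(2*w - 3*y)) dx = (2*w - 3*y) dx, which multiplied by dy ∧ dw gives (2*w - 3*y) dx ∧ dy ∧ dw
  d(w*x + x*y + 3*z^2) includes (∂/∂x)(w*x + x*y + 3*z^2) dx = (w + y) dx, which multiplied by dz ∧ dw gives (w + y) dx ∧ dz ∧ dw
  d(w*x + x*y + 3*z^2) includes (∂/∂y)(w*x + x*y + 3*z^2) dy = (x) dy, which multiplied by dz ∧ dw gives (x) dy ∧ dz ∧ dw
Collecting like 3-forms: d(omega) = (3*w + 6*y) dx ∧ dy ∧ dz + (-w - 2*y) dx ∧ dz ∧ dw + (x + 2*y) dy ∧ dz ∧ dw + (2*w - 3*y) dx ∧ dy ∧ dw.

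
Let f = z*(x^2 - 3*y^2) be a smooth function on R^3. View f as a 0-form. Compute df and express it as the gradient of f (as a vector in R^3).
df = (2*x*z) dx + (-6*y*z) dy + (x^2 - 3*y^2) dz; grad f = (2*x*z, -6*y*z, x^2 - 3*y^2)

For a 0-form f, d f = (∂f/∂x) dx + (∂f/∂y) dy + (∂f/∂z) dz. The components of the vector representation are exactly the entries of grad f in Cartesian coordinates:
  ∂f/∂x = 2*x*z
  ∂f/∂y = -6*y*z
  ∂f/∂z = x^2 - 3*y^2.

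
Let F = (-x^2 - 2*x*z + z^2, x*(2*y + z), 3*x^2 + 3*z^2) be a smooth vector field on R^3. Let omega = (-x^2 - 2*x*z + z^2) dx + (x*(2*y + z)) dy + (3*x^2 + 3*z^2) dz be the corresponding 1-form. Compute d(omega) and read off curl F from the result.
d(omega) = (-x) dy ∧ dz + (-8*x + 2*z) dz ∧ dx + (2*y + z) dx ∧ dy; curl F = (-x, -8*x + 2*z, 2*y + z)

d omega = sum_{i<j} (∂f_j/∂x_i - ∂f_i/∂x_j) dx_i ∧ dx_j. Under the identification (dy ∧ dz, dz ∧ dx, dx ∧ dy) ↔ (e_x, e_y, e_z), the coefficients are exactly the components of curl F. Compute:
  ∂R/∂y - ∂Q/∂z = (0) - (x) = -x
  ∂P/∂z - ∂R/∂x = (-2*x + 2*z) - (6*x) = -8*x + 2*z
  ∂Q/∂x - ∂P/∂y = (2*y + z) - (0) = 2*y + z.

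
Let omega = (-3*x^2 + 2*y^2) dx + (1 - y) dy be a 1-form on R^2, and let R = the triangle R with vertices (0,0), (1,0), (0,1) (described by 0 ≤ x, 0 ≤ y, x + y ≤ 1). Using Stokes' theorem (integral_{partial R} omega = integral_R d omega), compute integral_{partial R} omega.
integral_(partial R) omega = -2/3

Stokes: integral_partial_R omega = integral_R d omega with d omega = (∂Q/∂x - ∂P/∂y) dx ∧ dy.
  ∂Q/∂x = 0
  ∂P/∂y = 4*y
  integrand = ∂Q/∂x - ∂P/∂y = -4*y.
Integrating over R: integral_0^1 integral_0^{1-x} (-4*y) dy dx = -2/3.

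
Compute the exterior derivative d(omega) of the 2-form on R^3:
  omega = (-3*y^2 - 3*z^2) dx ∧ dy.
d(omega) = (-6*z) dx ∧ dy ∧ dz

For a 2-form omega = sum_{i<j} g_{ij} dx_i ∧ dx_j, the exterior derivative is
  d(omega) = sum_{i<j} d(g_{ij}) ∧ dx_i ∧ dx_j = sum_{i<j, k} (∂g_{ij}/∂x_k) dx_k ∧ dx_i ∧ dx_j.
Expand each term, using dx_k ∧ dx_i ∧ dx_j = sgn(permutation) dx_{(a)} ∧ dx_{(b)} ∧ dx_{(c)} with (a < b < c) sorted:
  d(-3*y^2 - 3*z^2) includes (∂/∂z)(-3*y^2 - 3*z^2) dz = (-6*z) dz, which multiplied by dx ∧ dy gives (-6*z) dx ∧ dy ∧ dz
Collecting like 3-forms: d(omega) = (-6*z) dx ∧ dy ∧ dz.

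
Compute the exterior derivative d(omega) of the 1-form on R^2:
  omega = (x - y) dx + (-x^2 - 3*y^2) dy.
d(omega) = (1 - 2*x) dx ∧ dy

For a 1-form omega = sum_i f_i dx_i, the exterior derivative is
  d(omega) = sum_{i < j} (∂f_j/∂x_i - ∂f_i/∂x_j) dx_i ∧ dx_j.
  coefficient of dx ∧ dy: ∂f_2/∂x - ∂f_1/∂y = ∂(-x^2 - 3*y^2)/∂x - ∂(x - y)/∂y = 1 - 2*x
Assembling: d(omega) = (1 - 2*x) dx ∧ dy.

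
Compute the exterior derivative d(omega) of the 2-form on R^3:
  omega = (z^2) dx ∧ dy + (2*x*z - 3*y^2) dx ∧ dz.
d(omega) = (6*y + 2*z) dx ∧ dy ∧ dz

For a 2-form omega = sum_{i<j} g_{ij} dx_i ∧ dx_j, the exterior derivative is
  d(omega) = sum_{i<j} d(g_{ij}) ∧ dx_i ∧ dx_j = sum_{i<j, k} (∂g_{ij}/∂x_k) dx_k ∧ dx_i ∧ dx_j.
Expand each term, using dx_k ∧ dx_i ∧ dx_j = sgn(permutation) dx_{(a)} ∧ dx_{(b)} ∧ dx_{(c)} with (a < b < c) sorted:
  d(z^2) includes (∂/∂z)(z^2) dz = (2*z) dz, which multiplied by dx ∧ dy gives (2*z) dx ∧ dy ∧ dz
  d(2*x*z - 3*y^2) includes (∂/∂y)(2*x*z - 3*y^2) dy = (-6*y) dy, which multiplied by dx ∧ dz gives (6*y) dx ∧ dy ∧ dz
Collecting like 3-forms: d(omega) = (6*y + 2*z) dx ∧ dy ∧ dz.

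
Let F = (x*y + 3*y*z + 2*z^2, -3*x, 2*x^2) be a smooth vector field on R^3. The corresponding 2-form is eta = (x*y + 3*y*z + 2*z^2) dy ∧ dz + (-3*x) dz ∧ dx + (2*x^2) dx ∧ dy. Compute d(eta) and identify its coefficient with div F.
d(eta) = (y) dx ∧ dy ∧ dz; div F = y

For a 2-form in R^3 of the form above, applying d gives a 3-form with coefficient ∂P/∂x + ∂Q/∂y + ∂R/∂z:
  ∂P/∂x = y
  ∂Q/∂y = 0
  ∂R/∂z = 0
Sum = y, which is exactly div F.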